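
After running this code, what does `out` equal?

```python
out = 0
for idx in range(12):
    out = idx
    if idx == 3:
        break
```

Let's trace through this code step by step.

Initialize: out = 0
Entering loop: for idx in range(12):

After execution: out = 3
3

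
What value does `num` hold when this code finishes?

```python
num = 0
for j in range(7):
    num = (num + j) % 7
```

Let's trace through this code step by step.

Initialize: num = 0
Entering loop: for j in range(7):

After execution: num = 0
0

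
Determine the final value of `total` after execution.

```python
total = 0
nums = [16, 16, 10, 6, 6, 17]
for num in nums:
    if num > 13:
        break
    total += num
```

Let's trace through this code step by step.

Initialize: total = 0
Initialize: nums = [16, 16, 10, 6, 6, 17]
Entering loop: for num in nums:

After execution: total = 0
0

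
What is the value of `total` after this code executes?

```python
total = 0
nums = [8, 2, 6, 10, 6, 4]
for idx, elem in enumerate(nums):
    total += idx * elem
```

Let's trace through this code step by step.

Initialize: total = 0
Initialize: nums = [8, 2, 6, 10, 6, 4]
Entering loop: for idx, elem in enumerate(nums):

After execution: total = 88
88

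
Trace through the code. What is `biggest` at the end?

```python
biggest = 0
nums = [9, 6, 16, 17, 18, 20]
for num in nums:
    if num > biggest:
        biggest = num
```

Let's trace through this code step by step.

Initialize: biggest = 0
Initialize: nums = [9, 6, 16, 17, 18, 20]
Entering loop: for num in nums:

After execution: biggest = 20
20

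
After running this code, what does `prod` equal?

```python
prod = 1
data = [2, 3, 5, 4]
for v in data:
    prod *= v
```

Let's trace through this code step by step.

Initialize: prod = 1
Initialize: data = [2, 3, 5, 4]
Entering loop: for v in data:

After execution: prod = 120
120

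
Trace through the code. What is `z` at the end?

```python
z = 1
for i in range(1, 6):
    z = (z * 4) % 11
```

Let's trace through this code step by step.

Initialize: z = 1
Entering loop: for i in range(1, 6):

After execution: z = 1
1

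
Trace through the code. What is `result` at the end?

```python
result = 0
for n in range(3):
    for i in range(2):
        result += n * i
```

Let's trace through this code step by step.

Initialize: result = 0
Entering loop: for n in range(3):

After execution: result = 3
3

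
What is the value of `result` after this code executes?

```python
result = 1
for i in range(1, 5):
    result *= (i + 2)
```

Let's trace through this code step by step.

Initialize: result = 1
Entering loop: for i in range(1, 5):

After execution: result = 360
360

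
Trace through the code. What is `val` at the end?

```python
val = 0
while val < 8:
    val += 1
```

Let's trace through this code step by step.

Initialize: val = 0
Entering loop: while val < 8:

After execution: val = 8
8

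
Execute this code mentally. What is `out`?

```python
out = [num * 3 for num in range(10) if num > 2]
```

Let's trace through this code step by step.

Initialize: out = [num * 3 for num in range(10) if num > 2]

After execution: out = [9, 12, 15, 18, 21, 24, 27]
[9, 12, 15, 18, 21, 24, 27]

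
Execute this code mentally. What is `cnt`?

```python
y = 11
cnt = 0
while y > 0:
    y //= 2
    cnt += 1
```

Let's trace through this code step by step.

Initialize: y = 11
Initialize: cnt = 0
Entering loop: while y > 0:

After execution: cnt = 4
4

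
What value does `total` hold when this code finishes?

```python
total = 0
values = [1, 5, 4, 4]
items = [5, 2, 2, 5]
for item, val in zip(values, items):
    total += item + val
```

Let's trace through this code step by step.

Initialize: total = 0
Initialize: values = [1, 5, 4, 4]
Initialize: items = [5, 2, 2, 5]
Entering loop: for item, val in zip(values, items):

After execution: total = 28
28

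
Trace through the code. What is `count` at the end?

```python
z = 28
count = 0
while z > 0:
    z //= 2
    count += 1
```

Let's trace through this code step by step.

Initialize: z = 28
Initialize: count = 0
Entering loop: while z > 0:

After execution: count = 5
5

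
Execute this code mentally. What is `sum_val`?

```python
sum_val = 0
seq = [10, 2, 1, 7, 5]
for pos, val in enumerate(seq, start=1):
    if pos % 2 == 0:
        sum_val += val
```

Let's trace through this code step by step.

Initialize: sum_val = 0
Initialize: seq = [10, 2, 1, 7, 5]
Entering loop: for pos, val in enumerate(seq, start=1):

After execution: sum_val = 9
9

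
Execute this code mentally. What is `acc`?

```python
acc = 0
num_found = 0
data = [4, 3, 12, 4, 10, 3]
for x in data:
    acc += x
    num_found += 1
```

Let's trace through this code step by step.

Initialize: acc = 0
Initialize: num_found = 0
Initialize: data = [4, 3, 12, 4, 10, 3]
Entering loop: for x in data:

After execution: acc = 36
36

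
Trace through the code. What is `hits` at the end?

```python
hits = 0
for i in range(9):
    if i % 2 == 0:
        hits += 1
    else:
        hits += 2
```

Let's trace through this code step by step.

Initialize: hits = 0
Entering loop: for i in range(9):

After execution: hits = 13
13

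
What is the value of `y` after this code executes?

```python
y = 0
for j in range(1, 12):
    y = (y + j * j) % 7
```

Let's trace through this code step by step.

Initialize: y = 0
Entering loop: for j in range(1, 12):

After execution: y = 2
2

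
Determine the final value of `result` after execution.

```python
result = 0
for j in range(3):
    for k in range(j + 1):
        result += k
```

Let's trace through this code step by step.

Initialize: result = 0
Entering loop: for j in range(3):

After execution: result = 4
4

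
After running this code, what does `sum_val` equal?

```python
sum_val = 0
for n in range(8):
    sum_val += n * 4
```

Let's trace through this code step by step.

Initialize: sum_val = 0
Entering loop: for n in range(8):

After execution: sum_val = 112
112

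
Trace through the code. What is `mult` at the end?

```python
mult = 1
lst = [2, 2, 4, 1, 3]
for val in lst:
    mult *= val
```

Let's trace through this code step by step.

Initialize: mult = 1
Initialize: lst = [2, 2, 4, 1, 3]
Entering loop: for val in lst:

After execution: mult = 48
48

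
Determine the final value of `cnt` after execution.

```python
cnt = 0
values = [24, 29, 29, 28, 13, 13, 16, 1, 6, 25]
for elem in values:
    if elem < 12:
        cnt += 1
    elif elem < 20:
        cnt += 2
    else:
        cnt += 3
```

Let's trace through this code step by step.

Initialize: cnt = 0
Initialize: values = [24, 29, 29, 28, 13, 13, 16, 1, 6, 25]
Entering loop: for elem in values:

After execution: cnt = 23
23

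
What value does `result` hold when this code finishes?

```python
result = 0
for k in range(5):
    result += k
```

Let's trace through this code step by step.

Initialize: result = 0
Entering loop: for k in range(5):

After execution: result = 10
10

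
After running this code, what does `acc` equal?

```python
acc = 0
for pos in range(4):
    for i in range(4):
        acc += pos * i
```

Let's trace through this code step by step.

Initialize: acc = 0
Entering loop: for pos in range(4):

After execution: acc = 36
36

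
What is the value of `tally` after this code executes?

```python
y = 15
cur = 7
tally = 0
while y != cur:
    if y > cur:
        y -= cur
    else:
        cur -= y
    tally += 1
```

Let's trace through this code step by step.

Initialize: y = 15
Initialize: cur = 7
Initialize: tally = 0
Entering loop: while y != cur:

After execution: tally = 8
8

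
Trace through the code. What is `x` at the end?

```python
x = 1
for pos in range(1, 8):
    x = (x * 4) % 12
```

Let's trace through this code step by step.

Initialize: x = 1
Entering loop: for pos in range(1, 8):

After execution: x = 4
4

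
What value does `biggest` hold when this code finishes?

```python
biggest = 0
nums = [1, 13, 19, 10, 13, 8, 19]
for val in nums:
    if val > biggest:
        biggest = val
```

Let's trace through this code step by step.

Initialize: biggest = 0
Initialize: nums = [1, 13, 19, 10, 13, 8, 19]
Entering loop: for val in nums:

After execution: biggest = 19
19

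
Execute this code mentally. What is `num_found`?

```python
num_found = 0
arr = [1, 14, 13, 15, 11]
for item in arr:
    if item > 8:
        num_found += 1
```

Let's trace through this code step by step.

Initialize: num_found = 0
Initialize: arr = [1, 14, 13, 15, 11]
Entering loop: for item in arr:

After execution: num_found = 4
4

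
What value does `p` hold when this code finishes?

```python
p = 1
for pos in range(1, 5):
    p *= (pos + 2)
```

Let's trace through this code step by step.

Initialize: p = 1
Entering loop: for pos in range(1, 5):

After execution: p = 360
360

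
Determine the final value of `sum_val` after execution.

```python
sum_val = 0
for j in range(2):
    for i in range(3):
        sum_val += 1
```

Let's trace through this code step by step.

Initialize: sum_val = 0
Entering loop: for j in range(2):

After execution: sum_val = 6
6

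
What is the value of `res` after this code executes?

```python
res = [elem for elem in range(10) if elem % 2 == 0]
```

Let's trace through this code step by step.

Initialize: res = [elem for elem in range(10) if elem % 2 == 0]

After execution: res = [0, 2, 4, 6, 8]
[0, 2, 4, 6, 8]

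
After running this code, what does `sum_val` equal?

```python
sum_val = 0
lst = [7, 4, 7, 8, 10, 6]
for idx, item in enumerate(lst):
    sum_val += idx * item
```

Let's trace through this code step by step.

Initialize: sum_val = 0
Initialize: lst = [7, 4, 7, 8, 10, 6]
Entering loop: for idx, item in enumerate(lst):

After execution: sum_val = 112
112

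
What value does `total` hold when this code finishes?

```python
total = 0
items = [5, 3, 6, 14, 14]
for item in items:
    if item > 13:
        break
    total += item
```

Let's trace through this code step by step.

Initialize: total = 0
Initialize: items = [5, 3, 6, 14, 14]
Entering loop: for item in items:

After execution: total = 14
14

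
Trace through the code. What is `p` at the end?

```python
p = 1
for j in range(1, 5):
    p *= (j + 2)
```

Let's trace through this code step by step.

Initialize: p = 1
Entering loop: for j in range(1, 5):

After execution: p = 360
360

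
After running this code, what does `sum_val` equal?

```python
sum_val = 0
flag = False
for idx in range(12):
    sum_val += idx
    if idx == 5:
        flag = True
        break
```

Let's trace through this code step by step.

Initialize: sum_val = 0
Initialize: flag = False
Entering loop: for idx in range(12):

After execution: sum_val = 15
15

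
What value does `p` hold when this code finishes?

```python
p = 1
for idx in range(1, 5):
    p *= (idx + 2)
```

Let's trace through this code step by step.

Initialize: p = 1
Entering loop: for idx in range(1, 5):

After execution: p = 360
360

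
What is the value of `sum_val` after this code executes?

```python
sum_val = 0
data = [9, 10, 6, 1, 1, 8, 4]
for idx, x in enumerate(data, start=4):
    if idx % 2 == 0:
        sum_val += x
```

Let's trace through this code step by step.

Initialize: sum_val = 0
Initialize: data = [9, 10, 6, 1, 1, 8, 4]
Entering loop: for idx, x in enumerate(data, start=4):

After execution: sum_val = 20
20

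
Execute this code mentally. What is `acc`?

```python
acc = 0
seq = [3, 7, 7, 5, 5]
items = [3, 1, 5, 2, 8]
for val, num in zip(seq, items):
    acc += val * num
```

Let's trace through this code step by step.

Initialize: acc = 0
Initialize: seq = [3, 7, 7, 5, 5]
Initialize: items = [3, 1, 5, 2, 8]
Entering loop: for val, num in zip(seq, items):

After execution: acc = 101
101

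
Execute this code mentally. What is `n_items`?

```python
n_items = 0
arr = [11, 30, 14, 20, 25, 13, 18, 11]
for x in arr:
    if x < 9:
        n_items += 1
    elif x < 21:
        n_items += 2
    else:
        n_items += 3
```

Let's trace through this code step by step.

Initialize: n_items = 0
Initialize: arr = [11, 30, 14, 20, 25, 13, 18, 11]
Entering loop: for x in arr:

After execution: n_items = 18
18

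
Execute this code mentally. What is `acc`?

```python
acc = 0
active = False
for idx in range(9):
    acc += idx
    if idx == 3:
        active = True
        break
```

Let's trace through this code step by step.

Initialize: acc = 0
Initialize: active = False
Entering loop: for idx in range(9):

After execution: acc = 6
6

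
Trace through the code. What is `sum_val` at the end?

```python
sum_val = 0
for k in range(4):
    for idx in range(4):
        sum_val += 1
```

Let's trace through this code step by step.

Initialize: sum_val = 0
Entering loop: for k in range(4):

After execution: sum_val = 16
16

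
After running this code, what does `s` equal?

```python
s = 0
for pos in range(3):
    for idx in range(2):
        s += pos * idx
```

Let's trace through this code step by step.

Initialize: s = 0
Entering loop: for pos in range(3):

After execution: s = 3
3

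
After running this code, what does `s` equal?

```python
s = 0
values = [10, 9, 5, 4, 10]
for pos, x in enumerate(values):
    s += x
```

Let's trace through this code step by step.

Initialize: s = 0
Initialize: values = [10, 9, 5, 4, 10]
Entering loop: for pos, x in enumerate(values):

After execution: s = 38
38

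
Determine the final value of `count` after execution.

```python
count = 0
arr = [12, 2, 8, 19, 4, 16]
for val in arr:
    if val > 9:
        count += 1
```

Let's trace through this code step by step.

Initialize: count = 0
Initialize: arr = [12, 2, 8, 19, 4, 16]
Entering loop: for val in arr:

After execution: count = 3
3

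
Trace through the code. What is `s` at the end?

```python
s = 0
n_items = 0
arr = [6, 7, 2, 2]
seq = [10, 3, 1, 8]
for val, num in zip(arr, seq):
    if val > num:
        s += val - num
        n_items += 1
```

Let's trace through this code step by step.

Initialize: s = 0
Initialize: n_items = 0
Initialize: arr = [6, 7, 2, 2]
Initialize: seq = [10, 3, 1, 8]
Entering loop: for val, num in zip(arr, seq):

After execution: s = 5
5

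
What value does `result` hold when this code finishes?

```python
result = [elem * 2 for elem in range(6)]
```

Let's trace through this code step by step.

Initialize: result = [elem * 2 for elem in range(6)]

After execution: result = [0, 2, 4, 6, 8, 10]
[0, 2, 4, 6, 8, 10]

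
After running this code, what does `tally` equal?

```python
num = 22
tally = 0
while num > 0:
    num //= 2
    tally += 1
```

Let's trace through this code step by step.

Initialize: num = 22
Initialize: tally = 0
Entering loop: while num > 0:

After execution: tally = 5
5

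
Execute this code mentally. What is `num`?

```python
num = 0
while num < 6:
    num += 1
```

Let's trace through this code step by step.

Initialize: num = 0
Entering loop: while num < 6:

After execution: num = 6
6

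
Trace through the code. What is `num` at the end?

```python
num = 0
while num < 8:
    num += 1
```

Let's trace through this code step by step.

Initialize: num = 0
Entering loop: while num < 8:

After execution: num = 8
8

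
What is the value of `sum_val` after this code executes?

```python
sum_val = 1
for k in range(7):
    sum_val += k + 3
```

Let's trace through this code step by step.

Initialize: sum_val = 1
Entering loop: for k in range(7):

After execution: sum_val = 43
43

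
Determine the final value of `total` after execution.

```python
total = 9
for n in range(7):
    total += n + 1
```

Let's trace through this code step by step.

Initialize: total = 9
Entering loop: for n in range(7):

After execution: total = 37
37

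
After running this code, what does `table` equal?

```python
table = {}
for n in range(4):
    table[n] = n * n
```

Let's trace through this code step by step.

Initialize: table = {}
Entering loop: for n in range(4):

After execution: table = {0: 0, 1: 1, 2: 4, 3: 9}
{0: 0, 1: 1, 2: 4, 3: 9}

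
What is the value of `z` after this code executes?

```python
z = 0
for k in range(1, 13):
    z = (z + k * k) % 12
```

Let's trace through this code step by step.

Initialize: z = 0
Entering loop: for k in range(1, 13):

After execution: z = 2
2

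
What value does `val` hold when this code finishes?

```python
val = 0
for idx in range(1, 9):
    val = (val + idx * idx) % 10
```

Let's trace through this code step by step.

Initialize: val = 0
Entering loop: for idx in range(1, 9):

After execution: val = 4
4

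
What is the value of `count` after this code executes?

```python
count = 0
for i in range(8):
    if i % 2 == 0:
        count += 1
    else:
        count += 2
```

Let's trace through this code step by step.

Initialize: count = 0
Entering loop: for i in range(8):

After execution: count = 12
12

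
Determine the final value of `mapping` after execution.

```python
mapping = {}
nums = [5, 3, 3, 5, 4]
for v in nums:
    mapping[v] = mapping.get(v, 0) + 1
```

Let's trace through this code step by step.

Initialize: mapping = {}
Initialize: nums = [5, 3, 3, 5, 4]
Entering loop: for v in nums:

After execution: mapping = {5: 2, 3: 2, 4: 1}
{5: 2, 3: 2, 4: 1}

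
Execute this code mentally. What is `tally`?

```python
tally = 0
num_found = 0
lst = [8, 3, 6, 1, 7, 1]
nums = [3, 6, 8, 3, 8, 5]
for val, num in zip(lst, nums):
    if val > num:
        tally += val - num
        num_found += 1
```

Let's trace through this code step by step.

Initialize: tally = 0
Initialize: num_found = 0
Initialize: lst = [8, 3, 6, 1, 7, 1]
Initialize: nums = [3, 6, 8, 3, 8, 5]
Entering loop: for val, num in zip(lst, nums):

After execution: tally = 5
5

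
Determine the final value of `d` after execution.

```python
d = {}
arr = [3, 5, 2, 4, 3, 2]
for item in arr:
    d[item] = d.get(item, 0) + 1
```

Let's trace through this code step by step.

Initialize: d = {}
Initialize: arr = [3, 5, 2, 4, 3, 2]
Entering loop: for item in arr:

After execution: d = {3: 2, 5: 1, 2: 2, 4: 1}
{3: 2, 5: 1, 2: 2, 4: 1}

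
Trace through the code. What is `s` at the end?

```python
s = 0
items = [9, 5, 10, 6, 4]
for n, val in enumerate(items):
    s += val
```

Let's trace through this code step by step.

Initialize: s = 0
Initialize: items = [9, 5, 10, 6, 4]
Entering loop: for n, val in enumerate(items):

After execution: s = 34
34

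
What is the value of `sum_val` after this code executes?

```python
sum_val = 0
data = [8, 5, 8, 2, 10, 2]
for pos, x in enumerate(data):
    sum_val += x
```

Let's trace through this code step by step.

Initialize: sum_val = 0
Initialize: data = [8, 5, 8, 2, 10, 2]
Entering loop: for pos, x in enumerate(data):

After execution: sum_val = 35
35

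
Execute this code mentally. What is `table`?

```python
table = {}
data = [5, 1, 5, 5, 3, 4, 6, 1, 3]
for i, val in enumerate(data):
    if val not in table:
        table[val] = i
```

Let's trace through this code step by step.

Initialize: table = {}
Initialize: data = [5, 1, 5, 5, 3, 4, 6, 1, 3]
Entering loop: for i, val in enumerate(data):

After execution: table = {5: 0, 1: 1, 3: 4, 4: 5, 6: 6}
{5: 0, 1: 1, 3: 4, 4: 5, 6: 6}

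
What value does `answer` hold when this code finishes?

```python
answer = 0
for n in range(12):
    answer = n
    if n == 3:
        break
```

Let's trace through this code step by step.

Initialize: answer = 0
Entering loop: for n in range(12):

After execution: answer = 3
3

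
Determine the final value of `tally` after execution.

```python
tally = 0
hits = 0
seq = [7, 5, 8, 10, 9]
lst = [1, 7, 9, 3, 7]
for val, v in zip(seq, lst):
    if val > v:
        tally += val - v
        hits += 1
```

Let's trace through this code step by step.

Initialize: tally = 0
Initialize: hits = 0
Initialize: seq = [7, 5, 8, 10, 9]
Initialize: lst = [1, 7, 9, 3, 7]
Entering loop: for val, v in zip(seq, lst):

After execution: tally = 15
15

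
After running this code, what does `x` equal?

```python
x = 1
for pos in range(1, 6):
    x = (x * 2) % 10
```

Let's trace through this code step by step.

Initialize: x = 1
Entering loop: for pos in range(1, 6):

After execution: x = 2
2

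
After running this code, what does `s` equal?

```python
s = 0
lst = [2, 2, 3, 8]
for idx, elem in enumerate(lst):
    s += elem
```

Let's trace through this code step by step.

Initialize: s = 0
Initialize: lst = [2, 2, 3, 8]
Entering loop: for idx, elem in enumerate(lst):

After execution: s = 15
15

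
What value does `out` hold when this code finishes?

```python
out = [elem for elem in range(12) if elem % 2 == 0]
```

Let's trace through this code step by step.

Initialize: out = [elem for elem in range(12) if elem % 2 == 0]

After execution: out = [0, 2, 4, 6, 8, 10]
[0, 2, 4, 6, 8, 10]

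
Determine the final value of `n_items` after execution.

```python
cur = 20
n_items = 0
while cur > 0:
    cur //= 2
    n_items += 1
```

Let's trace through this code step by step.

Initialize: cur = 20
Initialize: n_items = 0
Entering loop: while cur > 0:

After execution: n_items = 5
5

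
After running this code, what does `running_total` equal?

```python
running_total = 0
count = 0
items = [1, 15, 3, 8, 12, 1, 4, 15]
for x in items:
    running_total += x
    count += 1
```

Let's trace through this code step by step.

Initialize: running_total = 0
Initialize: count = 0
Initialize: items = [1, 15, 3, 8, 12, 1, 4, 15]
Entering loop: for x in items:

After execution: running_total = 59
59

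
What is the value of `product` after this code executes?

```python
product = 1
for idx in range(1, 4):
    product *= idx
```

Let's trace through this code step by step.

Initialize: product = 1
Entering loop: for idx in range(1, 4):

After execution: product = 6
6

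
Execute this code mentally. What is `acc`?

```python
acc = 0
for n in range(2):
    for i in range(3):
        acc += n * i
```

Let's trace through this code step by step.

Initialize: acc = 0
Entering loop: for n in range(2):

After execution: acc = 3
3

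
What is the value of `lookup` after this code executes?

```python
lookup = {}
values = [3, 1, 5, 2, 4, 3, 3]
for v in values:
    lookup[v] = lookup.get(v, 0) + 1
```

Let's trace through this code step by step.

Initialize: lookup = {}
Initialize: values = [3, 1, 5, 2, 4, 3, 3]
Entering loop: for v in values:

After execution: lookup = {3: 3, 1: 1, 5: 1, 2: 1, 4: 1}
{3: 3, 1: 1, 5: 1, 2: 1, 4: 1}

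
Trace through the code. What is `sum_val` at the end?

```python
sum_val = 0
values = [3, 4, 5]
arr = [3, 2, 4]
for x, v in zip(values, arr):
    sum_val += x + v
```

Let's trace through this code step by step.

Initialize: sum_val = 0
Initialize: values = [3, 4, 5]
Initialize: arr = [3, 2, 4]
Entering loop: for x, v in zip(values, arr):

After execution: sum_val = 21
21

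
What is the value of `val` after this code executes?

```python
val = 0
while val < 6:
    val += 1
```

Let's trace through this code step by step.

Initialize: val = 0
Entering loop: while val < 6:

After execution: val = 6
6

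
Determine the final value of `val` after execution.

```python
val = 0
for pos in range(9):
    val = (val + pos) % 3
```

Let's trace through this code step by step.

Initialize: val = 0
Entering loop: for pos in range(9):

After execution: val = 0
0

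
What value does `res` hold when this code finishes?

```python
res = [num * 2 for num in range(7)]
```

Let's trace through this code step by step.

Initialize: res = [num * 2 for num in range(7)]

After execution: res = [0, 2, 4, 6, 8, 10, 12]
[0, 2, 4, 6, 8, 10, 12]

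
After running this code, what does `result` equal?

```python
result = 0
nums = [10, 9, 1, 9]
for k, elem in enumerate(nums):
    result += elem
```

Let's trace through this code step by step.

Initialize: result = 0
Initialize: nums = [10, 9, 1, 9]
Entering loop: for k, elem in enumerate(nums):

After execution: result = 29
29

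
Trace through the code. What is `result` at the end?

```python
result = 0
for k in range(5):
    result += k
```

Let's trace through this code step by step.

Initialize: result = 0
Entering loop: for k in range(5):

After execution: result = 10
10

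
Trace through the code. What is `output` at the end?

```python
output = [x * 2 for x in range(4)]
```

Let's trace through this code step by step.

Initialize: output = [x * 2 for x in range(4)]

After execution: output = [0, 2, 4, 6]
[0, 2, 4, 6]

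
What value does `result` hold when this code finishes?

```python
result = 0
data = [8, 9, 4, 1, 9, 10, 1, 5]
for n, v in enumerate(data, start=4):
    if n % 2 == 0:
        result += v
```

Let's trace through this code step by step.

Initialize: result = 0
Initialize: data = [8, 9, 4, 1, 9, 10, 1, 5]
Entering loop: for n, v in enumerate(data, start=4):

After execution: result = 22
22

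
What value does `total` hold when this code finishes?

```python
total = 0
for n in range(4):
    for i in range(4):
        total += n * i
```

Let's trace through this code step by step.

Initialize: total = 0
Entering loop: for n in range(4):

After execution: total = 36
36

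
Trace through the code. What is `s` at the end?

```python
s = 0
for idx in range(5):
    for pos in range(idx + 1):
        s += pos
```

Let's trace through this code step by step.

Initialize: s = 0
Entering loop: for idx in range(5):

After execution: s = 20
20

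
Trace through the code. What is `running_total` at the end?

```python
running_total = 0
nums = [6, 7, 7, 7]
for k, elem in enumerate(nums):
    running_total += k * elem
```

Let's trace through this code step by step.

Initialize: running_total = 0
Initialize: nums = [6, 7, 7, 7]
Entering loop: for k, elem in enumerate(nums):

After execution: running_total = 42
42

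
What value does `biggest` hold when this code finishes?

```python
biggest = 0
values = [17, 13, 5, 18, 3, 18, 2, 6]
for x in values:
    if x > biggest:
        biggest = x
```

Let's trace through this code step by step.

Initialize: biggest = 0
Initialize: values = [17, 13, 5, 18, 3, 18, 2, 6]
Entering loop: for x in values:

After execution: biggest = 18
18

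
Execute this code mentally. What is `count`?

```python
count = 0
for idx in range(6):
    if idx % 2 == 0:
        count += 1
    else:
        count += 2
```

Let's trace through this code step by step.

Initialize: count = 0
Entering loop: for idx in range(6):

After execution: count = 9
9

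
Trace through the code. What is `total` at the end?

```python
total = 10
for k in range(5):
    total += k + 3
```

Let's trace through this code step by step.

Initialize: total = 10
Entering loop: for k in range(5):

After execution: total = 35
35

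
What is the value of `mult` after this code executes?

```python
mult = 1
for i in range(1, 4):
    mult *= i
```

Let's trace through this code step by step.

Initialize: mult = 1
Entering loop: for i in range(1, 4):

After execution: mult = 6
6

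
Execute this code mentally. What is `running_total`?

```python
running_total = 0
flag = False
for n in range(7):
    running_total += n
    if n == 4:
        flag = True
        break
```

Let's trace through this code step by step.

Initialize: running_total = 0
Initialize: flag = False
Entering loop: for n in range(7):

After execution: running_total = 10
10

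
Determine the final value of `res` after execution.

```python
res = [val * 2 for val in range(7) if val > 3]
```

Let's trace through this code step by step.

Initialize: res = [val * 2 for val in range(7) if val > 3]

After execution: res = [8, 10, 12]
[8, 10, 12]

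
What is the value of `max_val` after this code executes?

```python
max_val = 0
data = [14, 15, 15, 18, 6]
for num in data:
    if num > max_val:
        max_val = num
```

Let's trace through this code step by step.

Initialize: max_val = 0
Initialize: data = [14, 15, 15, 18, 6]
Entering loop: for num in data:

After execution: max_val = 18
18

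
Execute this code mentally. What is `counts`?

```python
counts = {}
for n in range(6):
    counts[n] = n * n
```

Let's trace through this code step by step.

Initialize: counts = {}
Entering loop: for n in range(6):

After execution: counts = {0: 0, 1: 1, 2: 4, 3: 9, 4: 16, 5: 25}
{0: 0, 1: 1, 2: 4, 3: 9, 4: 16, 5: 25}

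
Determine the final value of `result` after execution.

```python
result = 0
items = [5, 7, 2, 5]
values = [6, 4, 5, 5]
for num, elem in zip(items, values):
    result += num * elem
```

Let's trace through this code step by step.

Initialize: result = 0
Initialize: items = [5, 7, 2, 5]
Initialize: values = [6, 4, 5, 5]
Entering loop: for num, elem in zip(items, values):

After execution: result = 93
93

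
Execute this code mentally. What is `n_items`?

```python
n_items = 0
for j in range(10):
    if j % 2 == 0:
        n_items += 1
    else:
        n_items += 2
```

Let's trace through this code step by step.

Initialize: n_items = 0
Entering loop: for j in range(10):

After execution: n_items = 15
15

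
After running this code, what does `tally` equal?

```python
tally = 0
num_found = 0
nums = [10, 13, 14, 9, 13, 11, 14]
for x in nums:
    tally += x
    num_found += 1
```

Let's trace through this code step by step.

Initialize: tally = 0
Initialize: num_found = 0
Initialize: nums = [10, 13, 14, 9, 13, 11, 14]
Entering loop: for x in nums:

After execution: tally = 84
84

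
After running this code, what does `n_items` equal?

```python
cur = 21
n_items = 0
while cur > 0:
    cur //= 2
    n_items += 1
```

Let's trace through this code step by step.

Initialize: cur = 21
Initialize: n_items = 0
Entering loop: while cur > 0:

After execution: n_items = 5
5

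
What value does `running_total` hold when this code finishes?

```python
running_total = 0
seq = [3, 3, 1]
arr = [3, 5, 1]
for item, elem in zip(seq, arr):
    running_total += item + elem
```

Let's trace through this code step by step.

Initialize: running_total = 0
Initialize: seq = [3, 3, 1]
Initialize: arr = [3, 5, 1]
Entering loop: for item, elem in zip(seq, arr):

After execution: running_total = 16
16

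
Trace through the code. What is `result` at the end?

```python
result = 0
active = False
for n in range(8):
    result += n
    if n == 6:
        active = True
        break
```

Let's trace through this code step by step.

Initialize: result = 0
Initialize: active = False
Entering loop: for n in range(8):

After execution: result = 21
21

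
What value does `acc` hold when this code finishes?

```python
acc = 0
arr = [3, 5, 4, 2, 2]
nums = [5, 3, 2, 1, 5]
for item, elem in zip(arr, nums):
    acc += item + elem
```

Let's trace through this code step by step.

Initialize: acc = 0
Initialize: arr = [3, 5, 4, 2, 2]
Initialize: nums = [5, 3, 2, 1, 5]
Entering loop: for item, elem in zip(arr, nums):

After execution: acc = 32
32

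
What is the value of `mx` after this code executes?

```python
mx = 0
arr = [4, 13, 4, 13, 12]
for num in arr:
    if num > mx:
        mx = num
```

Let's trace through this code step by step.

Initialize: mx = 0
Initialize: arr = [4, 13, 4, 13, 12]
Entering loop: for num in arr:

After execution: mx = 13
13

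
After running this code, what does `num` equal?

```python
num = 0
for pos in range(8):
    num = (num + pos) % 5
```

Let's trace through this code step by step.

Initialize: num = 0
Entering loop: for pos in range(8):

After execution: num = 3
3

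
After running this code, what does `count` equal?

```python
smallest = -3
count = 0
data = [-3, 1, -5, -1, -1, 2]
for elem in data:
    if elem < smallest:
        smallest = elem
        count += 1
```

Let's trace through this code step by step.

Initialize: smallest = -3
Initialize: count = 0
Initialize: data = [-3, 1, -5, -1, -1, 2]
Entering loop: for elem in data:

After execution: count = 1
1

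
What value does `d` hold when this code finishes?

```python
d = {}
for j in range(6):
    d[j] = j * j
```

Let's trace through this code step by step.

Initialize: d = {}
Entering loop: for j in range(6):

After execution: d = {0: 0, 1: 1, 2: 4, 3: 9, 4: 16, 5: 25}
{0: 0, 1: 1, 2: 4, 3: 9, 4: 16, 5: 25}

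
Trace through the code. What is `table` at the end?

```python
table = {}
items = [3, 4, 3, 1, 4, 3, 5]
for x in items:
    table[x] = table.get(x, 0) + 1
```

Let's trace through this code step by step.

Initialize: table = {}
Initialize: items = [3, 4, 3, 1, 4, 3, 5]
Entering loop: for x in items:

After execution: table = {3: 3, 4: 2, 1: 1, 5: 1}
{3: 3, 4: 2, 1: 1, 5: 1}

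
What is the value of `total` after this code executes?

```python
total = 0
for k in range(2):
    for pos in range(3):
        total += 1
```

Let's trace through this code step by step.

Initialize: total = 0
Entering loop: for k in range(2):

After execution: total = 6
6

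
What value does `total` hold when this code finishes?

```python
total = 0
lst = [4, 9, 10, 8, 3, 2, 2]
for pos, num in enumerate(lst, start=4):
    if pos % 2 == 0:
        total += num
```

Let's trace through this code step by step.

Initialize: total = 0
Initialize: lst = [4, 9, 10, 8, 3, 2, 2]
Entering loop: for pos, num in enumerate(lst, start=4):

After execution: total = 19
19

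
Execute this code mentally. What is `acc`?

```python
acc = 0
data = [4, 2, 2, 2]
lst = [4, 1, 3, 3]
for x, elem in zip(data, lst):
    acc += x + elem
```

Let's trace through this code step by step.

Initialize: acc = 0
Initialize: data = [4, 2, 2, 2]
Initialize: lst = [4, 1, 3, 3]
Entering loop: for x, elem in zip(data, lst):

After execution: acc = 21
21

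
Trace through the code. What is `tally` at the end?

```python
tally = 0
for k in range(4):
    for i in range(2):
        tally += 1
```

Let's trace through this code step by step.

Initialize: tally = 0
Entering loop: for k in range(4):

After execution: tally = 8
8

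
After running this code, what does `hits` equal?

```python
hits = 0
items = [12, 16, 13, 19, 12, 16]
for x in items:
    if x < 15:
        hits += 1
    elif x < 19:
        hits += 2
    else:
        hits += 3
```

Let's trace through this code step by step.

Initialize: hits = 0
Initialize: items = [12, 16, 13, 19, 12, 16]
Entering loop: for x in items:

After execution: hits = 10
10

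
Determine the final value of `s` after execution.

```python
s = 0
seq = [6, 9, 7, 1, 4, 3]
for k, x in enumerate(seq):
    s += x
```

Let's trace through this code step by step.

Initialize: s = 0
Initialize: seq = [6, 9, 7, 1, 4, 3]
Entering loop: for k, x in enumerate(seq):

After execution: s = 30
30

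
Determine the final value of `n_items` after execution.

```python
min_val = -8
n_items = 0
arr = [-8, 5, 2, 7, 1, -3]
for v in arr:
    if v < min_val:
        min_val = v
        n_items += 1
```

Let's trace through this code step by step.

Initialize: min_val = -8
Initialize: n_items = 0
Initialize: arr = [-8, 5, 2, 7, 1, -3]
Entering loop: for v in arr:

After execution: n_items = 0
0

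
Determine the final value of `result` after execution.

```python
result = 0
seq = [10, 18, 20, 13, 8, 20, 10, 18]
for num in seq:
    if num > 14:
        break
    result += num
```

Let's trace through this code step by step.

Initialize: result = 0
Initialize: seq = [10, 18, 20, 13, 8, 20, 10, 18]
Entering loop: for num in seq:

After execution: result = 10
10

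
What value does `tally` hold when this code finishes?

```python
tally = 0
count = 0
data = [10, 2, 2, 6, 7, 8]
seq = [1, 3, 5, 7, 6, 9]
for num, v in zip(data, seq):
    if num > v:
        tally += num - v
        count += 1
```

Let's trace through this code step by step.

Initialize: tally = 0
Initialize: count = 0
Initialize: data = [10, 2, 2, 6, 7, 8]
Initialize: seq = [1, 3, 5, 7, 6, 9]
Entering loop: for num, v in zip(data, seq):

After execution: tally = 10
10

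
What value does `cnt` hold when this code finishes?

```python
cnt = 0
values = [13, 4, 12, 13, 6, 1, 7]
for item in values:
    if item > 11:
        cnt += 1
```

Let's trace through this code step by step.

Initialize: cnt = 0
Initialize: values = [13, 4, 12, 13, 6, 1, 7]
Entering loop: for item in values:

After execution: cnt = 3
3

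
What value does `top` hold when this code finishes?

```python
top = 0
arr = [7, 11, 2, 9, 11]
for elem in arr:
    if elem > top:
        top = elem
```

Let's trace through this code step by step.

Initialize: top = 0
Initialize: arr = [7, 11, 2, 9, 11]
Entering loop: for elem in arr:

After execution: top = 11
11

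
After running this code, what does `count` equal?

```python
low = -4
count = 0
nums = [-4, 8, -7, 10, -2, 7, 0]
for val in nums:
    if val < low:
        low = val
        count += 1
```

Let's trace through this code step by step.

Initialize: low = -4
Initialize: count = 0
Initialize: nums = [-4, 8, -7, 10, -2, 7, 0]
Entering loop: for val in nums:

After execution: count = 1
1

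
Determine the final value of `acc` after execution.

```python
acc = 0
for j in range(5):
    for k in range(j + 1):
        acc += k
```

Let's trace through this code step by step.

Initialize: acc = 0
Entering loop: for j in range(5):

After execution: acc = 20
20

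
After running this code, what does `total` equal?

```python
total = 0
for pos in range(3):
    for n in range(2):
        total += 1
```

Let's trace through this code step by step.

Initialize: total = 0
Entering loop: for pos in range(3):

After execution: total = 6
6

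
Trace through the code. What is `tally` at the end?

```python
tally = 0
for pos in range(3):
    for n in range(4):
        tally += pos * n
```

Let's trace through this code step by step.

Initialize: tally = 0
Entering loop: for pos in range(3):

After execution: tally = 18
18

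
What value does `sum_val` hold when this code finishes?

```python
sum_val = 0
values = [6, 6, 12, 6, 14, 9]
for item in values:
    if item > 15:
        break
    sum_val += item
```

Let's trace through this code step by step.

Initialize: sum_val = 0
Initialize: values = [6, 6, 12, 6, 14, 9]
Entering loop: for item in values:

After execution: sum_val = 53
53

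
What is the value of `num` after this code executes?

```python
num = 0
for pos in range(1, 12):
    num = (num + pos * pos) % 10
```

Let's trace through this code step by step.

Initialize: num = 0
Entering loop: for pos in range(1, 12):

After execution: num = 6
6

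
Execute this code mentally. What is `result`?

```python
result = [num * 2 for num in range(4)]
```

Let's trace through this code step by step.

Initialize: result = [num * 2 for num in range(4)]

After execution: result = [0, 2, 4, 6]
[0, 2, 4, 6]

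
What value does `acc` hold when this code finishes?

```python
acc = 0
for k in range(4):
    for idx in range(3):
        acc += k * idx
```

Let's trace through this code step by step.

Initialize: acc = 0
Entering loop: for k in range(4):

After execution: acc = 18
18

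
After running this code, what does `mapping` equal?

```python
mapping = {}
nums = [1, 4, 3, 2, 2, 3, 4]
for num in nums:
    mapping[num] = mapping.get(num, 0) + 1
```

Let's trace through this code step by step.

Initialize: mapping = {}
Initialize: nums = [1, 4, 3, 2, 2, 3, 4]
Entering loop: for num in nums:

After execution: mapping = {1: 1, 4: 2, 3: 2, 2: 2}
{1: 1, 4: 2, 3: 2, 2: 2}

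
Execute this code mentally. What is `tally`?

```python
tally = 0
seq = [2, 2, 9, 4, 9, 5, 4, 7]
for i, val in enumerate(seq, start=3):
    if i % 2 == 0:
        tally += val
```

Let's trace through this code step by step.

Initialize: tally = 0
Initialize: seq = [2, 2, 9, 4, 9, 5, 4, 7]
Entering loop: for i, val in enumerate(seq, start=3):

After execution: tally = 18
18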